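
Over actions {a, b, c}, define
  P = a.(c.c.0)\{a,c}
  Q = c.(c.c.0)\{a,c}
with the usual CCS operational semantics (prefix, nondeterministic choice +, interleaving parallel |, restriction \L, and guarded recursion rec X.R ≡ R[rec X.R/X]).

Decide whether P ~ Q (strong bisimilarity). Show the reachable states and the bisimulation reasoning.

not bisimilar

Reachable graph of P (2 states):
  p0 = a.(c.c.0)\{a,c} → --a--▸ p1
  p1 = (c.c.0)\{a,c} → (no moves)
Reachable graph of Q (2 states):
  q0 = c.(c.c.0)\{a,c} → --c--▸ q1
  q1 = (c.c.0)\{a,c} → (no moves)
Bisimilarity quotient blocks:
  B0 = {p0}
  B1 = {p1, q1}
  B2 = {q0}
p0 ∈ B0, q0 ∈ B2 → different blocks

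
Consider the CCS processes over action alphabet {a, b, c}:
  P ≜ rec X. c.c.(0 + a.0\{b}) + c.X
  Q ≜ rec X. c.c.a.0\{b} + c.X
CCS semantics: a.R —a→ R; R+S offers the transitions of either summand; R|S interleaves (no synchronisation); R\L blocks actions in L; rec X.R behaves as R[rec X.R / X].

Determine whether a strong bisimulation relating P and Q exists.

YES

LTS(P): 4 reachable states
  p0 = rec X. c.c.(0 + a.0\{b}) + c.X → ··c··> p0, ··c··> p1
  p1 = c.(0 + a.0\{b}) → ··c··> p2
  p2 = 0 + a.0\{b} → ··a··> p3
  p3 = 0\{b} → deadlocked
LTS(Q): 4 reachable states
  q0 = rec X. c.c.a.0\{b} + c.X → ··c··> q0, ··c··> q1
  q1 = c.a.0\{b} → ··c··> q2
  q2 = a.0\{b} → ··a··> q3
  q3 = 0\{b} → deadlocked
Coarsest stable partition (strong bisimilarity classes):
  B0 = {p0, q0}
  B1 = {p1, q1}
  B2 = {p2, q2}
  B3 = {p3, q3}
p0 ∈ B0, q0 ∈ B0 → same block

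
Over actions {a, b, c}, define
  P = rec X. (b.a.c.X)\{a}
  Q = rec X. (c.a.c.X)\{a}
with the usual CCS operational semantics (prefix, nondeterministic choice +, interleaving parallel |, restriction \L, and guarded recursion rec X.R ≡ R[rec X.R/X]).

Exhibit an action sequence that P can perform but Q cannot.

LTS(P): 2 reachable states
  u0 = rec X. (b.a.c.X)\{a} | ··b··> u1
  u1 = (a.c.(rec X. (b.a.c.X)\{a}))\{a} | ∅
LTS(Q): 2 reachable states
  v0 = rec X. (c.a.c.X)\{a} | ··c··> v1
  v1 = (a.c.(rec X. (c.a.c.X)\{a}))\{a} | ∅
Run σ = ⟨b⟩ on P: start {u0}
  [1] b ⇒ {u1}
  ✓ P
Run σ = ⟨b⟩ on Q: start {v0}
  [1] b ⇒ ∅  — Q cannot continue

b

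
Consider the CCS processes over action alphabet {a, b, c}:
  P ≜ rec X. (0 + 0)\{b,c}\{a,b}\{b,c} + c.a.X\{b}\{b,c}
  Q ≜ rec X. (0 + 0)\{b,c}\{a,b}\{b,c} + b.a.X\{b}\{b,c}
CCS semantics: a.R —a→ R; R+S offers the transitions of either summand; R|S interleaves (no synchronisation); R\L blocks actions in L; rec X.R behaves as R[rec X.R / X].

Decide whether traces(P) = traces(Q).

traces(P) ≠ traces(Q) — witness ⟨c⟩

Reachable graph of P (3 states):
  m0 = rec X. (0 + 0)\{b,c}\{a,b}\{b,c} + c.a.X\{b}\{b,c} has moves --c--▸ m1
  m1 = a.(rec X. (0 + 0)\{b,c}\{a,b}\{b,c} + c.a.X\{b}\{b,c})\{b}\{b,c} has moves --a--▸ m2
  m2 = (rec X. (0 + 0)\{b,c}\{a,b}\{b,c} + c.a.X\{b}\{b,c})\{b}\{b,c} has moves (no moves)
Reachable graph of Q (3 states):
  n0 = rec X. (0 + 0)\{b,c}\{a,b}\{b,c} + b.a.X\{b}\{b,c} has moves --b--▸ n1
  n1 = a.(rec X. (0 + 0)\{b,c}\{a,b}\{b,c} + b.a.X\{b}\{b,c})\{b}\{b,c} has moves --a--▸ n2
  n2 = (rec X. (0 + 0)\{b,c}\{a,b}\{b,c} + b.a.X\{b}\{b,c})\{b}\{b,c} has moves (no moves)
Run σ = ⟨c⟩ on P: start {m0}
  [1] c ⇒ {m1}
  P completes σ.
Run σ = ⟨c⟩ on Q: start {n0}
  [1] c ⇒ no successor for Q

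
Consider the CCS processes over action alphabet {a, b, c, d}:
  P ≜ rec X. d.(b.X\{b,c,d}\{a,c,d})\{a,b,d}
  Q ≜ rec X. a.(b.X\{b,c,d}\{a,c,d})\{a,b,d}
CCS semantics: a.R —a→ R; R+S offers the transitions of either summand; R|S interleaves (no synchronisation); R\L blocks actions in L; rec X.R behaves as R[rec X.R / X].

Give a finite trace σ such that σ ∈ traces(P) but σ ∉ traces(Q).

P's transition system — 2 states:
  p0 = rec X. d.(b.X\{b,c,d}\{a,c,d})\{a,b,d} → =d=> p1
  p1 = (b.(rec X. d.(b.X\{b,c,d}\{a,c,d})\{a,b,d})\{b,c,d}\{a,c,d})\{a,b,d} → ∅
Q's transition system — 2 states:
  q0 = rec X. a.(b.X\{b,c,d}\{a,c,d})\{a,b,d} → =a=> q1
  q1 = (b.(rec X. a.(b.X\{b,c,d}\{a,c,d})\{a,b,d})\{b,c,d}\{a,c,d})\{a,b,d} → ∅
Run σ = ⟨d⟩ on P: start {p0}
  [1] d ⇒ {p1}
  — P admits the full trace.
Run σ = ⟨d⟩ on Q: start {q0}
  [1] d ⇒ no successor for Q

d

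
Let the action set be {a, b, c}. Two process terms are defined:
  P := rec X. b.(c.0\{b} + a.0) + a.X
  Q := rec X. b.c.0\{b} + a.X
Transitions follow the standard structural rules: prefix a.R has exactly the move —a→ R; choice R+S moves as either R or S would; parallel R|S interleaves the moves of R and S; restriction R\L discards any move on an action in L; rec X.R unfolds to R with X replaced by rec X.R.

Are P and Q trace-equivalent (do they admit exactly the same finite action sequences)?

LTS(P): 4 reachable states
  u0 = rec X. b.(c.0\{b} + a.0) + a.X :: ··a··> u0, ··b··> u1
  u1 = c.0\{b} + a.0 :: ··a··> u2, ··c··> u3
  u2 = 0 :: ∅
  u3 = 0\{b} :: ∅
LTS(Q): 3 reachable states
  v0 = rec X. b.c.0\{b} + a.X :: ··a··> v0, ··b··> v1
  v1 = c.0\{b} :: ··c··> v2
  v2 = 0\{b} :: ∅
Executing ba from P (initial set {u0}):
  [1] b ⇒ {u1}
  [2] a ⇒ {u2}
  ✓ P
Executing ba from Q (initial set {v0}):
  [1] b ⇒ {v1}
  [2] a ⇒ ∅  — Q cannot continue

traces(P) ≠ traces(Q) — witness ⟨ba⟩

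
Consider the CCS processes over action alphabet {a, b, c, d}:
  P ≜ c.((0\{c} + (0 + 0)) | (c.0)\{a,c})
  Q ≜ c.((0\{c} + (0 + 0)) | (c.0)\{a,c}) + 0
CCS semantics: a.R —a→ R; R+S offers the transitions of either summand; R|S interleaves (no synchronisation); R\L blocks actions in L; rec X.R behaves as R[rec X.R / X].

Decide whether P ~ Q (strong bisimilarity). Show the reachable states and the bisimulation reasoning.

P ~ Q

LTS(P): 2 reachable states
  u0 = c.((0\{c} + (0 + 0)) | (c.0)\{a,c}) has moves ··c··> u1
  u1 = (0\{c} + (0 + 0)) | (c.0)\{a,c} has moves (no moves)
LTS(Q): 2 reachable states
  v0 = c.((0\{c} + (0 + 0)) | (c.0)\{a,c}) + 0 has moves ··c··> v1
  v1 = (0\{c} + (0 + 0)) | (c.0)\{a,c} has moves (no moves)
Bisimilarity quotient blocks:
  B0 = {u0, v0}
  B1 = {u1, v1}
u0 ∈ B0, v0 ∈ B0 → same block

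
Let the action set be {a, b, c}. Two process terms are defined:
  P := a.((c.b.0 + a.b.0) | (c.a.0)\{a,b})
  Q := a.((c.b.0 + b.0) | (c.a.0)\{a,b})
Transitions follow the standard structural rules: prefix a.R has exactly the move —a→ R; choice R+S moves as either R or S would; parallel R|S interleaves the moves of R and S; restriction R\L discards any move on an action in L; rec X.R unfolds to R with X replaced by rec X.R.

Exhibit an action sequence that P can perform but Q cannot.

P's transition system — 7 states:
  u0 = a.((c.b.0 + a.b.0) | (c.a.0)\{a,b}) has moves —a→ u1
  u1 = (c.b.0 + a.b.0) | (c.a.0)\{a,b} has moves —a→ u2, —c→ u2, —c→ u3
  u2 = b.0 | (c.a.0)\{a,b} has moves —b→ u4, —c→ u5
  u3 = (c.b.0 + a.b.0) | (a.0)\{a,b} has moves —a→ u5, —c→ u5
  u4 = 0 | (c.a.0)\{a,b} has moves —c→ u6
  u5 = b.0 | (a.0)\{a,b} has moves —b→ u6
  u6 = 0 | (a.0)\{a,b} has moves ∅
Q's transition system — 7 states:
  v0 = a.((c.b.0 + b.0) | (c.a.0)\{a,b}) has moves —a→ v1
  v1 = (c.b.0 + b.0) | (c.a.0)\{a,b} has moves —b→ v2, —c→ v3, —c→ v4
  v2 = 0 | (c.a.0)\{a,b} has moves —c→ v5
  v3 = (c.b.0 + b.0) | (a.0)\{a,b} has moves —b→ v5, —c→ v6
  v4 = b.0 | (c.a.0)\{a,b} has moves —b→ v2, —c→ v6
  v5 = 0 | (a.0)\{a,b} has moves ∅
  v6 = b.0 | (a.0)\{a,b} has moves —b→ v5
Executing aa from P (initial set {u0}):
  after a @ step 1: {u1}
  after a @ step 2: {u2}
  P completes σ.
Executing aa from Q (initial set {v0}):
  after a @ step 1: {v1}
  after a @ step 2: ∅  — Q cannot continue

aa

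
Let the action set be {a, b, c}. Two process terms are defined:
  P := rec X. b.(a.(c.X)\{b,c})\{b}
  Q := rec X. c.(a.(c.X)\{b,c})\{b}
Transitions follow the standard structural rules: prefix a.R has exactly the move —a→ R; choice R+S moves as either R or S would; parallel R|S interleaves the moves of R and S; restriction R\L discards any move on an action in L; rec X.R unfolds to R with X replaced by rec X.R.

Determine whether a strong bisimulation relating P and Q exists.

not bisimilar

P's transition system — 3 states:
  m0 = rec X. b.(a.(c.X)\{b,c})\{b} | —b→ m1
  m1 = (a.(c.(rec X. b.(a.(c.X)\{b,c})\{b}))\{b,c})\{b} | —a→ m2
  m2 = (c.(rec X. b.(a.(c.X)\{b,c})\{b}))\{b,c}\{b} | (no moves)
Q's transition system — 3 states:
  n0 = rec X. c.(a.(c.X)\{b,c})\{b} | —c→ n1
  n1 = (a.(c.(rec X. c.(a.(c.X)\{b,c})\{b}))\{b,c})\{b} | —a→ n2
  n2 = (c.(rec X. c.(a.(c.X)\{b,c})\{b}))\{b,c}\{b} | (no moves)
Bisimilarity quotient blocks:
  B0 = {m0}
  B1 = {m1, n1}
  B2 = {m2, n2}
  B3 = {n0}
m0 ∈ B0, n0 ∈ B3 → different blocks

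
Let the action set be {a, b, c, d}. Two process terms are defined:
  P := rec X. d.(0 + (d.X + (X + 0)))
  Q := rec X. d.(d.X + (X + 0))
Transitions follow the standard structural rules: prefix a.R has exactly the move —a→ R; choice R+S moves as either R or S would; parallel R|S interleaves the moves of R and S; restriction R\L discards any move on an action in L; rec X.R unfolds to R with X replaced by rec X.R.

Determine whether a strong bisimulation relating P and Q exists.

YES

P's transition system — 2 states:
  m0 = rec X. d.(0 + (d.X + (X + 0))) :: -d-> m1
  m1 = 0 + (d.(rec X. d.(0 + (d.X + (X + 0)))) + ((rec X. d.(0 + (d.X + (X + 0)))) + 0)) :: -d-> m0, -d-> m1
Q's transition system — 2 states:
  n0 = rec X. d.(d.X + (X + 0)) :: -d-> n1
  n1 = d.(rec X. d.(d.X + (X + 0))) + ((rec X. d.(d.X + (X + 0))) + 0) :: -d-> n0, -d-> n1
Partition-refinement fixed point:
  B0 = {m0, m1, n0, n1}
m0 ∈ B0, n0 ∈ B0 → same block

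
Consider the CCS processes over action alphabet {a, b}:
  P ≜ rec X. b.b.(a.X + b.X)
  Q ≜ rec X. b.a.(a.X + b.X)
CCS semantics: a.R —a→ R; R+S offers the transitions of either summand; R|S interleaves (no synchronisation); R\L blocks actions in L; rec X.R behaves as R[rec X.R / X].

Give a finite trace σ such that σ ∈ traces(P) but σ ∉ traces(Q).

Reachable graph of P (3 states):
  s0 = rec X. b.b.(a.X + b.X) ⊢ -b-> s1
  s1 = b.(a.(rec X. b.b.(a.X + b.X)) + b.(rec X. b.b.(a.X + b.X))) ⊢ -b-> s2
  s2 = a.(rec X. b.b.(a.X + b.X)) + b.(rec X. b.b.(a.X + b.X)) ⊢ -a-> s0, -b-> s0
Reachable graph of Q (3 states):
  t0 = rec X. b.a.(a.X + b.X) ⊢ -b-> t1
  t1 = a.(a.(rec X. b.a.(a.X + b.X)) + b.(rec X. b.a.(a.X + b.X))) ⊢ -a-> t2
  t2 = a.(rec X. b.a.(a.X + b.X)) + b.(rec X. b.a.(a.X + b.X)) ⊢ -a-> t0, -b-> t0
Executing bb from P (initial set {s0}):
  step 1 (b): {s1}
  step 2 (b): {s2}
  — P admits the full trace.
Executing bb from Q (initial set {t0}):
  step 1 (b): {t1}
  step 2 (b): ∅ (Q stuck)

bb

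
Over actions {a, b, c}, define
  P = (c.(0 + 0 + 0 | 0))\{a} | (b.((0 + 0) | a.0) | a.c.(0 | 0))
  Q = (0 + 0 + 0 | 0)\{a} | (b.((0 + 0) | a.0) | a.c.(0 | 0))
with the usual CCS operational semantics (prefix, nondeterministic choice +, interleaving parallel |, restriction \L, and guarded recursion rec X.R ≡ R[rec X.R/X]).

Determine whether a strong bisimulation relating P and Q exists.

Reachable graph of P (18 states):
  m0 = (c.(0 + 0 + 0 | 0))\{a} | (b.((0 + 0) | a.0) | a.c.(0 | 0)) → —a→ m1, —b→ m2, —c→ m3
  m1 = (c.(0 + 0 + 0 | 0))\{a} | (b.((0 + 0) | a.0) | c.(0 | 0)) → —b→ m4, —c→ m5, —c→ m6
  m2 = (c.(0 + 0 + 0 | 0))\{a} | ((0 + 0) | a.0 | a.c.(0 | 0)) → —a→ m4, —a→ m7, —c→ m8
  m3 = (0 + 0 + 0 | 0)\{a} | (b.((0 + 0) | a.0) | a.c.(0 | 0)) → —a→ m5, —b→ m8
  m4 = (c.(0 + 0 + 0 | 0))\{a} | ((0 + 0) | a.0 | c.(0 | 0)) → —a→ m9, —c→ m10, —c→ m11
  m5 = (0 + 0 + 0 | 0)\{a} | (b.((0 + 0) | a.0) | c.(0 | 0)) → —b→ m10, —c→ m12
  m6 = (c.(0 + 0 + 0 | 0))\{a} | (b.((0 + 0) | a.0) | (0 | 0)) → —b→ m11, —c→ m12
  m7 = (c.(0 + 0 + 0 | 0))\{a} | ((0 + 0) | 0 | a.c.(0 | 0)) → —a→ m9, —c→ m13
  m8 = (0 + 0 + 0 | 0)\{a} | ((0 + 0) | a.0 | a.c.(0 | 0)) → —a→ m10, —a→ m13
  m9 = (c.(0 + 0 + 0 | 0))\{a} | ((0 + 0) | 0 | c.(0 | 0)) → —c→ m14, —c→ m15
  m10 = (0 + 0 + 0 | 0)\{a} | ((0 + 0) | a.0 | c.(0 | 0)) → —a→ m14, —c→ m16
  m11 = (c.(0 + 0 + 0 | 0))\{a} | ((0 + 0) | a.0 | (0 | 0)) → —a→ m15, —c→ m16
  m12 = (0 + 0 + 0 | 0)\{a} | (b.((0 + 0) | a.0) | (0 | 0)) → —b→ m16
  m13 = (0 + 0 + 0 | 0)\{a} | ((0 + 0) | 0 | a.c.(0 | 0)) → —a→ m14
  m14 = (0 + 0 + 0 | 0)\{a} | ((0 + 0) | 0 | c.(0 | 0)) → —c→ m17
  m15 = (c.(0 + 0 + 0 | 0))\{a} | ((0 + 0) | 0 | (0 | 0)) → —c→ m17
  m16 = (0 + 0 + 0 | 0)\{a} | ((0 + 0) | a.0 | (0 | 0)) → —a→ m17
  m17 = (0 + 0 + 0 | 0)\{a} | ((0 + 0) | 0 | (0 | 0)) → ∅
Reachable graph of Q (9 states):
  n0 = (0 + 0 + 0 | 0)\{a} | (b.((0 + 0) | a.0) | a.c.(0 | 0)) → —a→ n1, —b→ n2
  n1 = (0 + 0 + 0 | 0)\{a} | (b.((0 + 0) | a.0) | c.(0 | 0)) → —b→ n3, —c→ n4
  n2 = (0 + 0 + 0 | 0)\{a} | ((0 + 0) | a.0 | a.c.(0 | 0)) → —a→ n3, —a→ n5
  n3 = (0 + 0 + 0 | 0)\{a} | ((0 + 0) | a.0 | c.(0 | 0)) → —a→ n6, —c→ n7
  n4 = (0 + 0 + 0 | 0)\{a} | (b.((0 + 0) | a.0) | (0 | 0)) → —b→ n7
  n5 = (0 + 0 + 0 | 0)\{a} | ((0 + 0) | 0 | a.c.(0 | 0)) → —a→ n6
  n6 = (0 + 0 + 0 | 0)\{a} | ((0 + 0) | 0 | c.(0 | 0)) → —c→ n8
  n7 = (0 + 0 + 0 | 0)\{a} | ((0 + 0) | a.0 | (0 | 0)) → —a→ n8
  n8 = (0 + 0 + 0 | 0)\{a} | ((0 + 0) | 0 | (0 | 0)) → ∅
Bisimilarity quotient blocks:
  B0 = {m0}
  B1 = {m2}
  B2 = {m4}
  B3 = {m10, m11, n3}
  B4 = {m16, n7}
  B5 = {m17, n8}
  B6 = {m14, m15, n6}
  B7 = {m9}
  B8 = {m8, n2}
  B9 = {m13, n5}
  B10 = {m7}
  B11 = {m1}
  B12 = {m5, m6, n1}
  B13 = {m12, n4}
  B14 = {m3, n0}
m0 ∈ B0, n0 ∈ B14 → different blocks

P ≁ Q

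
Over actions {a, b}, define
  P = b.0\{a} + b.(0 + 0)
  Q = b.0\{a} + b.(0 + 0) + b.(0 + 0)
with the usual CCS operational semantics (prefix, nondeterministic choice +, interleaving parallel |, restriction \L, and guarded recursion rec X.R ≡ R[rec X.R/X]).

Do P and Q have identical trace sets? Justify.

trace-equivalent

Reachable graph of P (3 states):
  p0 = b.0\{a} + b.(0 + 0) | =b=> p1, =b=> p2
  p1 = 0 + 0 | stopped
  p2 = 0\{a} | stopped
Reachable graph of Q (3 states):
  q0 = b.0\{a} + b.(0 + 0) + b.(0 + 0) | =b=> q1, =b=> q2
  q1 = 0 + 0 | stopped
  q2 = 0\{a} | stopped
Bisimilarity quotient blocks:
  B0 = {p0, q0}
  B1 = {p1, p2, q1, q2}
p0 ∈ B0, q0 ∈ B0 → same block
Bisimilar ⇒ trace-equivalent.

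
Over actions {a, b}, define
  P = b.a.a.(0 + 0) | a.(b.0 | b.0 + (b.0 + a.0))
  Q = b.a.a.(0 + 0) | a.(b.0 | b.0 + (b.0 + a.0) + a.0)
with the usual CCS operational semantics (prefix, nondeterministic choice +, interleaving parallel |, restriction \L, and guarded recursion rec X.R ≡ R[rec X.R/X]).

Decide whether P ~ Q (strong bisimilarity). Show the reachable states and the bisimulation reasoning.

LTS(P): 24 reachable states
  m0 = b.a.a.(0 + 0) | a.(b.0 | b.0 + (b.0 + a.0)) has moves -a-> m1, -b-> m2
  m1 = b.a.a.(0 + 0) | (b.0 | b.0 + (b.0 + a.0)) has moves -a-> m3, -b-> m3, -b-> m4, -b-> m5, -b-> m6
  m2 = a.a.(0 + 0) | a.(b.0 | b.0 + (b.0 + a.0)) has moves -a-> m4, -a-> m7
  m3 = b.a.a.(0 + 0) | 0 has moves -b-> m8
  m4 = a.a.(0 + 0) | (b.0 | b.0 + (b.0 + a.0)) has moves -a-> m8, -a-> m9, -b-> m10, -b-> m11, -b-> m8
  m5 = b.a.a.(0 + 0) | (0 | b.0) has moves -b-> m10, -b-> m12
  m6 = b.a.a.(0 + 0) | (b.0 | 0) has moves -b-> m11, -b-> m12
  m7 = a.(0 + 0) | a.(b.0 | b.0 + (b.0 + a.0)) has moves -a-> m13, -a-> m9
  m8 = a.a.(0 + 0) | 0 has moves -a-> m14
  m9 = a.(0 + 0) | (b.0 | b.0 + (b.0 + a.0)) has moves -a-> m14, -a-> m15, -b-> m14, -b-> m16, -b-> m17
  m10 = a.a.(0 + 0) | (0 | b.0) has moves -a-> m16, -b-> m18
  m11 = a.a.(0 + 0) | (b.0 | 0) has moves -a-> m17, -b-> m18
  m12 = b.a.a.(0 + 0) | (0 | 0) has moves -b-> m18
  m13 = (0 + 0) | a.(b.0 | b.0 + (b.0 + a.0)) has moves -a-> m15
  m14 = a.(0 + 0) | 0 has moves -a-> m19
  m15 = (0 + 0) | (b.0 | b.0 + (b.0 + a.0)) has moves -a-> m19, -b-> m19, -b-> m20, -b-> m21
  m16 = a.(0 + 0) | (0 | b.0) has moves -a-> m20, -b-> m22
  m17 = a.(0 + 0) | (b.0 | 0) has moves -a-> m21, -b-> m22
  m18 = a.a.(0 + 0) | (0 | 0) has moves -a-> m22
  m19 = (0 + 0) | 0 has moves ·
  m20 = (0 + 0) | (0 | b.0) has moves -b-> m23
  m21 = (0 + 0) | (b.0 | 0) has moves -b-> m23
  m22 = a.(0 + 0) | (0 | 0) has moves -a-> m23
  m23 = (0 + 0) | (0 | 0) has moves ·
LTS(Q): 24 reachable states
  n0 = b.a.a.(0 + 0) | a.(b.0 | b.0 + (b.0 + a.0) + a.0) has moves -a-> n1, -b-> n2
  n1 = b.a.a.(0 + 0) | (b.0 | b.0 + (b.0 + a.0) + a.0) has moves -a-> n3, -b-> n3, -b-> n4, -b-> n5, -b-> n6
  n2 = a.a.(0 + 0) | a.(b.0 | b.0 + (b.0 + a.0) + a.0) has moves -a-> n4, -a-> n7
  n3 = b.a.a.(0 + 0) | 0 has moves -b-> n8
  n4 = a.a.(0 + 0) | (b.0 | b.0 + (b.0 + a.0) + a.0) has moves -a-> n8, -a-> n9, -b-> n10, -b-> n11, -b-> n8
  n5 = b.a.a.(0 + 0) | (0 | b.0) has moves -b-> n10, -b-> n12
  n6 = b.a.a.(0 + 0) | (b.0 | 0) has moves -b-> n11, -b-> n12
  n7 = a.(0 + 0) | a.(b.0 | b.0 + (b.0 + a.0) + a.0) has moves -a-> n13, -a-> n9
  n8 = a.a.(0 + 0) | 0 has moves -a-> n14
  n9 = a.(0 + 0) | (b.0 | b.0 + (b.0 + a.0) + a.0) has moves -a-> n14, -a-> n15, -b-> n14, -b-> n16, -b-> n17
  n10 = a.a.(0 + 0) | (0 | b.0) has moves -a-> n16, -b-> n18
  n11 = a.a.(0 + 0) | (b.0 | 0) has moves -a-> n17, -b-> n18
  n12 = b.a.a.(0 + 0) | (0 | 0) has moves -b-> n18
  n13 = (0 + 0) | a.(b.0 | b.0 + (b.0 + a.0) + a.0) has moves -a-> n15
  n14 = a.(0 + 0) | 0 has moves -a-> n19
  n15 = (0 + 0) | (b.0 | b.0 + (b.0 + a.0) + a.0) has moves -a-> n19, -b-> n19, -b-> n20, -b-> n21
  n16 = a.(0 + 0) | (0 | b.0) has moves -a-> n20, -b-> n22
  n17 = a.(0 + 0) | (b.0 | 0) has moves -a-> n21, -b-> n22
  n18 = a.a.(0 + 0) | (0 | 0) has moves -a-> n22
  n19 = (0 + 0) | 0 has moves ·
  n20 = (0 + 0) | (0 | b.0) has moves -b-> n23
  n21 = (0 + 0) | (b.0 | 0) has moves -b-> n23
  n22 = a.(0 + 0) | (0 | 0) has moves -a-> n23
  n23 = (0 + 0) | (0 | 0) has moves ·
Bisimilarity quotient blocks:
  B0 = {m0, n0}
  B1 = {m1, n1}
  B2 = {m12, m3, n12, n3}
  B3 = {m18, m8, n18, n8}
  B4 = {m14, m22, n14, n22}
  B5 = {m19, m23, n19, n23}
  B6 = {m5, m6, n5, n6}
  B7 = {m10, m11, n10, n11}
  B8 = {m16, m17, n16, n17}
  B9 = {m20, m21, n20, n21}
  B10 = {m4, n4}
  B11 = {m9, n9}
  B12 = {m15, n15}
  B13 = {m2, n2}
  B14 = {m7, n7}
  B15 = {m13, n13}
m0 ∈ B0, n0 ∈ B0 → same block

YES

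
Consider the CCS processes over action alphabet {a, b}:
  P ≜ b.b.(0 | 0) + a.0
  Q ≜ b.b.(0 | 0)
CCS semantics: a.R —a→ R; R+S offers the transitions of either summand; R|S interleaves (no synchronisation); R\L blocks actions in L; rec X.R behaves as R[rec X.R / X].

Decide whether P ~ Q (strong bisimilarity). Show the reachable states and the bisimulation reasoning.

not bisimilar

P's transition system — 4 states:
  p0 = b.b.(0 | 0) + a.0 has moves --a--▸ p1, --b--▸ p2
  p1 = 0 has moves stopped
  p2 = b.(0 | 0) has moves --b--▸ p3
  p3 = 0 | 0 has moves stopped
Q's transition system — 3 states:
  q0 = b.b.(0 | 0) has moves --b--▸ q1
  q1 = b.(0 | 0) has moves --b--▸ q2
  q2 = 0 | 0 has moves stopped
Coarsest stable partition (strong bisimilarity classes):
  B0 = {p0}
  B1 = {p2, q1}
  B2 = {p1, p3, q2}
  B3 = {q0}
p0 ∈ B0, q0 ∈ B3 → different blocks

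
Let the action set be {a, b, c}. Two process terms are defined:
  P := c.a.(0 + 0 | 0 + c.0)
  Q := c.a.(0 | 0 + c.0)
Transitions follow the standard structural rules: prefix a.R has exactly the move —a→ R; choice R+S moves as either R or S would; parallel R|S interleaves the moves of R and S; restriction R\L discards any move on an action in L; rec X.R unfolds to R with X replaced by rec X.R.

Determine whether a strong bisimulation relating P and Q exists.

P ~ Q

P's transition system — 4 states:
  s0 = c.a.(0 + 0 | 0 + c.0) → --c--▸ s1
  s1 = a.(0 + 0 | 0 + c.0) → --a--▸ s2
  s2 = 0 + 0 | 0 + c.0 → --c--▸ s3
  s3 = 0 → deadlocked
Q's transition system — 4 states:
  t0 = c.a.(0 | 0 + c.0) → --c--▸ t1
  t1 = a.(0 | 0 + c.0) → --a--▸ t2
  t2 = 0 | 0 + c.0 → --c--▸ t3
  t3 = 0 → deadlocked
Partition-refinement fixed point:
  B0 = {s0, t0}
  B1 = {s1, t1}
  B2 = {s2, t2}
  B3 = {s3, t3}
s0 ∈ B0, t0 ∈ B0 → same block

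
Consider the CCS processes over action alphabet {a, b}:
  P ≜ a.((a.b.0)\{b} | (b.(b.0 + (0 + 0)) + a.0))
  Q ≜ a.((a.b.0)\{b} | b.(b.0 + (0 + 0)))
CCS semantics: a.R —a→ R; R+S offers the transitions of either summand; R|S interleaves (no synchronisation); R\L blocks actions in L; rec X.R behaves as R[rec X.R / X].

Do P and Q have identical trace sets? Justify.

P's transition system — 7 states:
  m0 = a.((a.b.0)\{b} | (b.(b.0 + (0 + 0)) + a.0)) ⊢ -a-> m1
  m1 = (a.b.0)\{b} | (b.(b.0 + (0 + 0)) + a.0) ⊢ -a-> m2, -a-> m3, -b-> m4
  m2 = (a.b.0)\{b} | 0 ⊢ -a-> m5
  m3 = (b.0)\{b} | (b.(b.0 + (0 + 0)) + a.0) ⊢ -a-> m5, -b-> m6
  m4 = (a.b.0)\{b} | (b.0 + (0 + 0)) ⊢ -a-> m6, -b-> m2
  m5 = (b.0)\{b} | 0 ⊢ deadlocked
  m6 = (b.0)\{b} | (b.0 + (0 + 0)) ⊢ -b-> m5
Q's transition system — 7 states:
  n0 = a.((a.b.0)\{b} | b.(b.0 + (0 + 0))) ⊢ -a-> n1
  n1 = (a.b.0)\{b} | b.(b.0 + (0 + 0)) ⊢ -a-> n2, -b-> n3
  n2 = (b.0)\{b} | b.(b.0 + (0 + 0)) ⊢ -b-> n4
  n3 = (a.b.0)\{b} | (b.0 + (0 + 0)) ⊢ -a-> n4, -b-> n5
  n4 = (b.0)\{b} | (b.0 + (0 + 0)) ⊢ -b-> n6
  n5 = (a.b.0)\{b} | 0 ⊢ -a-> n6
  n6 = (b.0)\{b} | 0 ⊢ deadlocked
Executing aaa from P (initial set {m0}):
  after a @ step 1: {m1}
  after a @ step 2: {m2, m3}
  after a @ step 3: {m5}
  ✓ P
Executing aaa from Q (initial set {n0}):
  after a @ step 1: {n1}
  after a @ step 2: {n2}
  after a @ step 3: ∅  — Q cannot continue

trace-distinct — witness ⟨aaa⟩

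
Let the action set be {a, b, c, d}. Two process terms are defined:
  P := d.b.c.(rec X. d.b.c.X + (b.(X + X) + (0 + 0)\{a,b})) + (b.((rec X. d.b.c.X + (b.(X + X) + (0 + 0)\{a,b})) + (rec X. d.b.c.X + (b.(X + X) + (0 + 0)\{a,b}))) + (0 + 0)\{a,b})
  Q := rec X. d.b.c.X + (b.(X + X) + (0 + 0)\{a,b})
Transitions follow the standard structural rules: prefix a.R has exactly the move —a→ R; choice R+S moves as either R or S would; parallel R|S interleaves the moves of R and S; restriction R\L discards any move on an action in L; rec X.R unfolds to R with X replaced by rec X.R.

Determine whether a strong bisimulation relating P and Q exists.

bisimilar

LTS(P): 5 reachable states
  m0 = d.b.c.(rec X. d.b.c.X + (b.(X + X) + (0 + 0)\{a,b})) + (b.((rec X. d.b.c.X + (b.(X + X) + (0 + 0)\{a,b})) + (rec X. d.b.c.X + (b.(X + X) + (0 + 0)\{a,b}))) + (0 + 0)\{a,b}) | -b-> m1, -d-> m2
  m1 = (rec X. d.b.c.X + (b.(X + X) + (0 + 0)\{a,b})) + (rec X. d.b.c.X + (b.(X + X) + (0 + 0)\{a,b})) | -b-> m1, -d-> m2
  m2 = b.c.(rec X. d.b.c.X + (b.(X + X) + (0 + 0)\{a,b})) | -b-> m3
  m3 = c.(rec X. d.b.c.X + (b.(X + X) + (0 + 0)\{a,b})) | -c-> m4
  m4 = rec X. d.b.c.X + (b.(X + X) + (0 + 0)\{a,b}) | -b-> m1, -d-> m2
LTS(Q): 4 reachable states
  n0 = rec X. d.b.c.X + (b.(X + X) + (0 + 0)\{a,b}) | -b-> n1, -d-> n2
  n1 = (rec X. d.b.c.X + (b.(X + X) + (0 + 0)\{a,b})) + (rec X. d.b.c.X + (b.(X + X) + (0 + 0)\{a,b})) | -b-> n1, -d-> n2
  n2 = b.c.(rec X. d.b.c.X + (b.(X + X) + (0 + 0)\{a,b})) | -b-> n3
  n3 = c.(rec X. d.b.c.X + (b.(X + X) + (0 + 0)\{a,b})) | -c-> n0
Bisimilarity quotient blocks:
  B0 = {m0, m1, m4, n0, n1}
  B1 = {m2, n2}
  B2 = {m3, n3}
m0 ∈ B0, n0 ∈ B0 → same block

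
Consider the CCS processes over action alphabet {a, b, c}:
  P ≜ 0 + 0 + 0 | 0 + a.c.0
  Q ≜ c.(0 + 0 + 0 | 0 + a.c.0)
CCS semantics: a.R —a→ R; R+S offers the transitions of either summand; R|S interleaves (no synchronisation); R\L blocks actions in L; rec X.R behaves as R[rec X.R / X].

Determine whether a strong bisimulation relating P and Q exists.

LTS(P): 3 reachable states
  p0 = 0 + 0 + 0 | 0 + a.c.0 :: ··a··> p1
  p1 = c.0 :: ··c··> p2
  p2 = 0 :: deadlocked
LTS(Q): 4 reachable states
  q0 = c.(0 + 0 + 0 | 0 + a.c.0) :: ··c··> q1
  q1 = 0 + 0 + 0 | 0 + a.c.0 :: ··a··> q2
  q2 = c.0 :: ··c··> q3
  q3 = 0 :: deadlocked
Coarsest stable partition (strong bisimilarity classes):
  B0 = {p0, q1}
  B1 = {p1, q2}
  B2 = {p2, q3}
  B3 = {q0}
p0 ∈ B0, q0 ∈ B3 → different blocks

not bisimilar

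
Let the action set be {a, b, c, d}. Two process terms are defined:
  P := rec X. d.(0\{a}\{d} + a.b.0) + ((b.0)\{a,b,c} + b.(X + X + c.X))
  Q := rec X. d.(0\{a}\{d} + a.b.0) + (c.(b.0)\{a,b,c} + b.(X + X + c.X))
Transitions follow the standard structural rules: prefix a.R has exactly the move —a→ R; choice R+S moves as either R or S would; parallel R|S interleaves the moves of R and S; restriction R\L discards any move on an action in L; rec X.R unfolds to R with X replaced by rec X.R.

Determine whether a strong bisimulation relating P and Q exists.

LTS(P): 5 reachable states
  m0 = rec X. d.(0\{a}\{d} + a.b.0) + ((b.0)\{a,b,c} + b.(X + X + c.X)) has moves --b--▸ m1, --d--▸ m2
  m1 = (rec X. d.(0\{a}\{d} + a.b.0) + ((b.0)\{a,b,c} + b.(X + X + c.X))) + (rec X. d.(0\{a}\{d} + a.b.0) + ((b.0)\{a,b,c} + b.(X + X + c.X))) + c.(rec X. d.(0\{a}\{d} + a.b.0) + ((b.0)\{a,b,c} + b.(X + X + c.X))) has moves --b--▸ m1, --c--▸ m0, --d--▸ m2
  m2 = 0\{a}\{d} + a.b.0 has moves --a--▸ m3
  m3 = b.0 has moves --b--▸ m4
  m4 = 0 has moves ·
LTS(Q): 6 reachable states
  n0 = rec X. d.(0\{a}\{d} + a.b.0) + (c.(b.0)\{a,b,c} + b.(X + X + c.X)) has moves --b--▸ n1, --c--▸ n2, --d--▸ n3
  n1 = (rec X. d.(0\{a}\{d} + a.b.0) + (c.(b.0)\{a,b,c} + b.(X + X + c.X))) + (rec X. d.(0\{a}\{d} + a.b.0) + (c.(b.0)\{a,b,c} + b.(X + X + c.X))) + c.(rec X. d.(0\{a}\{d} + a.b.0) + (c.(b.0)\{a,b,c} + b.(X + X + c.X))) has moves --b--▸ n1, --c--▸ n0, --c--▸ n2, --d--▸ n3
  n2 = (b.0)\{a,b,c} has moves ·
  n3 = 0\{a}\{d} + a.b.0 has moves --a--▸ n4
  n4 = b.0 has moves --b--▸ n5
  n5 = 0 has moves ·
Bisimilarity quotient blocks:
  B0 = {m0}
  B1 = {m2, n3}
  B2 = {m3, n4}
  B3 = {m4, n2, n5}
  B4 = {m1}
  B5 = {n0}
  B6 = {n1}
m0 ∈ B0, n0 ∈ B5 → different blocks

NO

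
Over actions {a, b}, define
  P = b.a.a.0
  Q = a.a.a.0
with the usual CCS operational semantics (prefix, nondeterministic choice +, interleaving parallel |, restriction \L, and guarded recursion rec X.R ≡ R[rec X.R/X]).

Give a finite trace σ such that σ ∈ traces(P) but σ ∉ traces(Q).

Reachable graph of P (4 states):
  u0 = b.a.a.0 has moves -b-> u1
  u1 = a.a.0 has moves -a-> u2
  u2 = a.0 has moves -a-> u3
  u3 = 0 has moves stopped
Reachable graph of Q (4 states):
  v0 = a.a.a.0 has moves -a-> v1
  v1 = a.a.0 has moves -a-> v2
  v2 = a.0 has moves -a-> v3
  v3 = 0 has moves stopped
Run σ = ⟨b⟩ on P: start {u0}
  after b @ step 1: {u1}
  ✓ P
Run σ = ⟨b⟩ on Q: start {v0}
  after b @ step 1: ∅  — Q cannot continue

b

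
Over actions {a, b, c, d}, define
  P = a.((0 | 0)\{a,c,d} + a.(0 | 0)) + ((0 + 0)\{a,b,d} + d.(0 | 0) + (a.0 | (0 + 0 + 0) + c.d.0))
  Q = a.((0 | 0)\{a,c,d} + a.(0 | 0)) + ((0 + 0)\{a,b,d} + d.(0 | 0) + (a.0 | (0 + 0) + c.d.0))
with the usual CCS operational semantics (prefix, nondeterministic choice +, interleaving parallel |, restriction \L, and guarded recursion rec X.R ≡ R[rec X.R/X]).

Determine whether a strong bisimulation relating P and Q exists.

Reachable graph of P (6 states):
  m0 = a.((0 | 0)\{a,c,d} + a.(0 | 0)) + ((0 + 0)\{a,b,d} + d.(0 | 0) + (a.0 | (0 + 0 + 0) + c.d.0)) has moves ··a··> m1, ··a··> m2, ··c··> m3, ··d··> m4
  m1 = (0 | 0)\{a,c,d} + a.(0 | 0) has moves ··a··> m4
  m2 = 0 | (0 + 0 + 0) has moves ∅
  m3 = d.0 has moves ··d··> m5
  m4 = 0 | 0 has moves ∅
  m5 = 0 has moves ∅
Reachable graph of Q (6 states):
  n0 = a.((0 | 0)\{a,c,d} + a.(0 | 0)) + ((0 + 0)\{a,b,d} + d.(0 | 0) + (a.0 | (0 + 0) + c.d.0)) has moves ··a··> n1, ··a··> n2, ··c··> n3, ··d··> n4
  n1 = (0 | 0)\{a,c,d} + a.(0 | 0) has moves ··a··> n4
  n2 = 0 | (0 + 0) has moves ∅
  n3 = d.0 has moves ··d··> n5
  n4 = 0 | 0 has moves ∅
  n5 = 0 has moves ∅
Bisimilarity quotient blocks:
  B0 = {m0, n0}
  B1 = {m2, m4, m5, n2, n4, n5}
  B2 = {m3, n3}
  B3 = {m1, n1}
m0 ∈ B0, n0 ∈ B0 → same block

P ~ Q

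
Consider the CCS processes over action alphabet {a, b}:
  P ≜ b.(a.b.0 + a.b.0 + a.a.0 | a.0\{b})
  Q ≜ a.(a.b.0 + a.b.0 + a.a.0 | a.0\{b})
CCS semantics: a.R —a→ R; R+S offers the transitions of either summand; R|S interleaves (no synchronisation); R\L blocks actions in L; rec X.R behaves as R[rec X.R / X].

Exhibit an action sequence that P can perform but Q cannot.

b

Reachable graph of P (9 states):
  s0 = b.(a.b.0 + a.b.0 + a.a.0 | a.0\{b}) ⊢ =b=> s1
  s1 = a.b.0 + a.b.0 + a.a.0 | a.0\{b} ⊢ =a=> s2, =a=> s3, =a=> s4
  s2 = a.0 | a.0\{b} ⊢ =a=> s5, =a=> s6
  s3 = a.a.0 | 0\{b} ⊢ =a=> s6
  s4 = b.0 ⊢ =b=> s7
  s5 = 0 | a.0\{b} ⊢ =a=> s8
  s6 = a.0 | 0\{b} ⊢ =a=> s8
  s7 = 0 ⊢ (no moves)
  s8 = 0 | 0\{b} ⊢ (no moves)
Reachable graph of Q (9 states):
  t0 = a.(a.b.0 + a.b.0 + a.a.0 | a.0\{b}) ⊢ =a=> t1
  t1 = a.b.0 + a.b.0 + a.a.0 | a.0\{b} ⊢ =a=> t2, =a=> t3, =a=> t4
  t2 = a.0 | a.0\{b} ⊢ =a=> t5, =a=> t6
  t3 = a.a.0 | 0\{b} ⊢ =a=> t6
  t4 = b.0 ⊢ =b=> t7
  t5 = 0 | a.0\{b} ⊢ =a=> t8
  t6 = a.0 | 0\{b} ⊢ =a=> t8
  t7 = 0 ⊢ (no moves)
  t8 = 0 | 0\{b} ⊢ (no moves)
Run σ = ⟨b⟩ on P: start {s0}
  [1] b ⇒ {s1}
  ✓ P
Run σ = ⟨b⟩ on Q: start {t0}
  [1] b ⇒ ∅  — Q cannot continue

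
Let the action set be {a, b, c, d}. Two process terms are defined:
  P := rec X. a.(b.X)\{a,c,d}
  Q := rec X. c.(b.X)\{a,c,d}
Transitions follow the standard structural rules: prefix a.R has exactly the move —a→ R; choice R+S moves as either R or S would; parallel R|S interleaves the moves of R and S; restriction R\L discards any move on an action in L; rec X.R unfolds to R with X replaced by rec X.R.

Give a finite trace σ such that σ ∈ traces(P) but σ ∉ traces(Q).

P's transition system — 3 states:
  p0 = rec X. a.(b.X)\{a,c,d} :: —a→ p1
  p1 = (b.(rec X. a.(b.X)\{a,c,d}))\{a,c,d} :: —b→ p2
  p2 = (rec X. a.(b.X)\{a,c,d})\{a,c,d} :: ∅
Q's transition system — 3 states:
  q0 = rec X. c.(b.X)\{a,c,d} :: —c→ q1
  q1 = (b.(rec X. c.(b.X)\{a,c,d}))\{a,c,d} :: —b→ q2
  q2 = (rec X. c.(b.X)\{a,c,d})\{a,c,d} :: ∅
Trace ⟨a⟩ through P, begin at {p0}:
  [1] a ⇒ {p1}
  ✓ P
Trace ⟨a⟩ through Q, begin at {q0}:
  [1] a ⇒ ∅ (Q stuck)

a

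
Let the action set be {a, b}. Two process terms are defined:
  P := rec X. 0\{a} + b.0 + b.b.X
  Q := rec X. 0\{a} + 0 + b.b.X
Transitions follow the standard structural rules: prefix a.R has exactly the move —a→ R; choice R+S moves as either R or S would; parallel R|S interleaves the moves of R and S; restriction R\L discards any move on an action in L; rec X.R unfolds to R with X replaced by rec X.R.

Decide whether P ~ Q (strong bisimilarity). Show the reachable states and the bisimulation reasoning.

Reachable graph of P (3 states):
  p0 = rec X. 0\{a} + b.0 + b.b.X has moves --b--▸ p1, --b--▸ p2
  p1 = 0 has moves stopped
  p2 = b.(rec X. 0\{a} + b.0 + b.b.X) has moves --b--▸ p0
Reachable graph of Q (2 states):
  q0 = rec X. 0\{a} + 0 + b.b.X has moves --b--▸ q1
  q1 = b.(rec X. 0\{a} + 0 + b.b.X) has moves --b--▸ q0
Bisimilarity quotient blocks:
  B0 = {p0}
  B1 = {p2}
  B2 = {p1}
  B3 = {q0, q1}
p0 ∈ B0, q0 ∈ B3 → different blocks

NO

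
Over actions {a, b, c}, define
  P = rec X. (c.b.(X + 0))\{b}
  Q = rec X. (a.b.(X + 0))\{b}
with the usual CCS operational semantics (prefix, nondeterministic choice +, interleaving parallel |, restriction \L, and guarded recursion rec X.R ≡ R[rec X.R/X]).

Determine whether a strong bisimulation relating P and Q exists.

not bisimilar

Reachable graph of P (2 states):
  s0 = rec X. (c.b.(X + 0))\{b} → --c--▸ s1
  s1 = (b.((rec X. (c.b.(X + 0))\{b}) + 0))\{b} → stopped
Reachable graph of Q (2 states):
  t0 = rec X. (a.b.(X + 0))\{b} → --a--▸ t1
  t1 = (b.((rec X. (a.b.(X + 0))\{b}) + 0))\{b} → stopped
Coarsest stable partition (strong bisimilarity classes):
  B0 = {s0}
  B1 = {s1, t1}
  B2 = {t0}
s0 ∈ B0, t0 ∈ B2 → different blocks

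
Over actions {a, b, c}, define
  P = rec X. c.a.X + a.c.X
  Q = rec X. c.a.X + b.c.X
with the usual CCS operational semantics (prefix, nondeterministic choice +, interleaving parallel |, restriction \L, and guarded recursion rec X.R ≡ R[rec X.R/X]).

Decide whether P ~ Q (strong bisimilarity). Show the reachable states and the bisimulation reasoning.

NO

P's transition system — 3 states:
  p0 = rec X. c.a.X + a.c.X ⊢ =a=> p1, =c=> p2
  p1 = c.(rec X. c.a.X + a.c.X) ⊢ =c=> p0
  p2 = a.(rec X. c.a.X + a.c.X) ⊢ =a=> p0
Q's transition system — 3 states:
  q0 = rec X. c.a.X + b.c.X ⊢ =b=> q1, =c=> q2
  q1 = c.(rec X. c.a.X + b.c.X) ⊢ =c=> q0
  q2 = a.(rec X. c.a.X + b.c.X) ⊢ =a=> q0
Coarsest stable partition (strong bisimilarity classes):
  B0 = {p0}
  B1 = {p1}
  B2 = {p2}
  B3 = {q0}
  B4 = {q1}
  B5 = {q2}
p0 ∈ B0, q0 ∈ B3 → different blocks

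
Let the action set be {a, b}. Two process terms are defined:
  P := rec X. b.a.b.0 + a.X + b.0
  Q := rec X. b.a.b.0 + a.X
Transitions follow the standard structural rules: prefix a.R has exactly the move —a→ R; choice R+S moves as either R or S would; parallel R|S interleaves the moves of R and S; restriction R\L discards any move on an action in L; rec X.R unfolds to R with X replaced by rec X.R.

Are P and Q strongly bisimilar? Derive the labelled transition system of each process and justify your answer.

P ≁ Q

P's transition system — 4 states:
  u0 = rec X. b.a.b.0 + a.X + b.0 ⊢ --a--▸ u0, --b--▸ u1, --b--▸ u2
  u1 = 0 ⊢ stopped
  u2 = a.b.0 ⊢ --a--▸ u3
  u3 = b.0 ⊢ --b--▸ u1
Q's transition system — 4 states:
  v0 = rec X. b.a.b.0 + a.X ⊢ --a--▸ v0, --b--▸ v1
  v1 = a.b.0 ⊢ --a--▸ v2
  v2 = b.0 ⊢ --b--▸ v3
  v3 = 0 ⊢ stopped
Bisimilarity quotient blocks:
  B0 = {u0}
  B1 = {u2, v1}
  B2 = {u3, v2}
  B3 = {u1, v3}
  B4 = {v0}
u0 ∈ B0, v0 ∈ B4 → different blocks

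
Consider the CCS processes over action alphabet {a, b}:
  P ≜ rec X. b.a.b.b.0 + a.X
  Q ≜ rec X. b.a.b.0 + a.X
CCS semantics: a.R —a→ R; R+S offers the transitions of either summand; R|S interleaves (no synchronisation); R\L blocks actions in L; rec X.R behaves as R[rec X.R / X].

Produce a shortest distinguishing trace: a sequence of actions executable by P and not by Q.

P's transition system — 5 states:
  p0 = rec X. b.a.b.b.0 + a.X has moves -a-> p0, -b-> p1
  p1 = a.b.b.0 has moves -a-> p2
  p2 = b.b.0 has moves -b-> p3
  p3 = b.0 has moves -b-> p4
  p4 = 0 has moves ∅
Q's transition system — 4 states:
  q0 = rec X. b.a.b.0 + a.X has moves -a-> q0, -b-> q1
  q1 = a.b.0 has moves -a-> q2
  q2 = b.0 has moves -b-> q3
  q3 = 0 has moves ∅
Run σ = ⟨babb⟩ on P: start {p0}
  step 1 (b): {p1}
  step 2 (a): {p2}
  step 3 (b): {p3}
  step 4 (b): {p4}
  P completes σ.
Run σ = ⟨babb⟩ on Q: start {q0}
  step 1 (b): {q1}
  step 2 (a): {q2}
  step 3 (b): {q3}
  step 4 (b): ∅ (Q stuck)

babb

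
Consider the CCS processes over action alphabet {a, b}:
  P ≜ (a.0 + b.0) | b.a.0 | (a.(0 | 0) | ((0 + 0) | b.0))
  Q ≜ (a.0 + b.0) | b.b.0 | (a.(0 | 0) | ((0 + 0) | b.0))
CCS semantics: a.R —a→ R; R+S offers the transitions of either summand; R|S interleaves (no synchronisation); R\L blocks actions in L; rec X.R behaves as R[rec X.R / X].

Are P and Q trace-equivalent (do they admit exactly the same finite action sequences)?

P's transition system — 24 states:
  u0 = (a.0 + b.0) | b.a.0 | (a.(0 | 0) | ((0 + 0) | b.0)) has moves =a=> u1, =a=> u2, =b=> u2, =b=> u3, =b=> u4
  u1 = (a.0 + b.0) | b.a.0 | (0 | 0 | ((0 + 0) | b.0)) has moves =a=> u5, =b=> u5, =b=> u6, =b=> u7
  u2 = 0 | b.a.0 | (a.(0 | 0) | ((0 + 0) | b.0)) has moves =a=> u5, =b=> u8, =b=> u9
  u3 = (a.0 + b.0) | a.0 | (a.(0 | 0) | ((0 + 0) | b.0)) has moves =a=> u10, =a=> u6, =a=> u8, =b=> u11, =b=> u8
  u4 = (a.0 + b.0) | b.a.0 | (a.(0 | 0) | ((0 + 0) | 0)) has moves =a=> u7, =a=> u9, =b=> u11, =b=> u9
  u5 = 0 | b.a.0 | (0 | 0 | ((0 + 0) | b.0)) has moves =b=> u12, =b=> u13
  u6 = (a.0 + b.0) | a.0 | (0 | 0 | ((0 + 0) | b.0)) has moves =a=> u12, =a=> u14, =b=> u12, =b=> u15
  u7 = (a.0 + b.0) | b.a.0 | (0 | 0 | ((0 + 0) | 0)) has moves =a=> u13, =b=> u13, =b=> u15
  u8 = 0 | a.0 | (a.(0 | 0) | ((0 + 0) | b.0)) has moves =a=> u12, =a=> u16, =b=> u17
  u9 = 0 | b.a.0 | (a.(0 | 0) | ((0 + 0) | 0)) has moves =a=> u13, =b=> u17
  u10 = (a.0 + b.0) | 0 | (a.(0 | 0) | ((0 + 0) | b.0)) has moves =a=> u14, =a=> u16, =b=> u16, =b=> u18
  u11 = (a.0 + b.0) | a.0 | (a.(0 | 0) | ((0 + 0) | 0)) has moves =a=> u15, =a=> u17, =a=> u18, =b=> u17
  u12 = 0 | a.0 | (0 | 0 | ((0 + 0) | b.0)) has moves =a=> u19, =b=> u20
  u13 = 0 | b.a.0 | (0 | 0 | ((0 + 0) | 0)) has moves =b=> u20
  u14 = (a.0 + b.0) | 0 | (0 | 0 | ((0 + 0) | b.0)) has moves =a=> u19, =b=> u19, =b=> u21
  u15 = (a.0 + b.0) | a.0 | (0 | 0 | ((0 + 0) | 0)) has moves =a=> u20, =a=> u21, =b=> u20
  u16 = 0 | 0 | (a.(0 | 0) | ((0 + 0) | b.0)) has moves =a=> u19, =b=> u22
  u17 = 0 | a.0 | (a.(0 | 0) | ((0 + 0) | 0)) has moves =a=> u20, =a=> u22
  u18 = (a.0 + b.0) | 0 | (a.(0 | 0) | ((0 + 0) | 0)) has moves =a=> u21, =a=> u22, =b=> u22
  u19 = 0 | 0 | (0 | 0 | ((0 + 0) | b.0)) has moves =b=> u23
  u20 = 0 | a.0 | (0 | 0 | ((0 + 0) | 0)) has moves =a=> u23
  u21 = (a.0 + b.0) | 0 | (0 | 0 | ((0 + 0) | 0)) has moves =a=> u23, =b=> u23
  u22 = 0 | 0 | (a.(0 | 0) | ((0 + 0) | 0)) has moves =a=> u23
  u23 = 0 | 0 | (0 | 0 | ((0 + 0) | 0)) has moves stopped
Q's transition system — 24 states:
  v0 = (a.0 + b.0) | b.b.0 | (a.(0 | 0) | ((0 + 0) | b.0)) has moves =a=> v1, =a=> v2, =b=> v2, =b=> v3, =b=> v4
  v1 = (a.0 + b.0) | b.b.0 | (0 | 0 | ((0 + 0) | b.0)) has moves =a=> v5, =b=> v5, =b=> v6, =b=> v7
  v2 = 0 | b.b.0 | (a.(0 | 0) | ((0 + 0) | b.0)) has moves =a=> v5, =b=> v8, =b=> v9
  v3 = (a.0 + b.0) | b.0 | (a.(0 | 0) | ((0 + 0) | b.0)) has moves =a=> v6, =a=> v8, =b=> v10, =b=> v11, =b=> v8
  v4 = (a.0 + b.0) | b.b.0 | (a.(0 | 0) | ((0 + 0) | 0)) has moves =a=> v7, =a=> v9, =b=> v11, =b=> v9
  v5 = 0 | b.b.0 | (0 | 0 | ((0 + 0) | b.0)) has moves =b=> v12, =b=> v13
  v6 = (a.0 + b.0) | b.0 | (0 | 0 | ((0 + 0) | b.0)) has moves =a=> v12, =b=> v12, =b=> v14, =b=> v15
  v7 = (a.0 + b.0) | b.b.0 | (0 | 0 | ((0 + 0) | 0)) has moves =a=> v13, =b=> v13, =b=> v15
  v8 = 0 | b.0 | (a.(0 | 0) | ((0 + 0) | b.0)) has moves =a=> v12, =b=> v16, =b=> v17
  v9 = 0 | b.b.0 | (a.(0 | 0) | ((0 + 0) | 0)) has moves =a=> v13, =b=> v17
  v10 = (a.0 + b.0) | 0 | (a.(0 | 0) | ((0 + 0) | b.0)) has moves =a=> v14, =a=> v16, =b=> v16, =b=> v18
  v11 = (a.0 + b.0) | b.0 | (a.(0 | 0) | ((0 + 0) | 0)) has moves =a=> v15, =a=> v17, =b=> v17, =b=> v18
  v12 = 0 | b.0 | (0 | 0 | ((0 + 0) | b.0)) has moves =b=> v19, =b=> v20
  v13 = 0 | b.b.0 | (0 | 0 | ((0 + 0) | 0)) has moves =b=> v20
  v14 = (a.0 + b.0) | 0 | (0 | 0 | ((0 + 0) | b.0)) has moves =a=> v19, =b=> v19, =b=> v21
  v15 = (a.0 + b.0) | b.0 | (0 | 0 | ((0 + 0) | 0)) has moves =a=> v20, =b=> v20, =b=> v21
  v16 = 0 | 0 | (a.(0 | 0) | ((0 + 0) | b.0)) has moves =a=> v19, =b=> v22
  v17 = 0 | b.0 | (a.(0 | 0) | ((0 + 0) | 0)) has moves =a=> v20, =b=> v22
  v18 = (a.0 + b.0) | 0 | (a.(0 | 0) | ((0 + 0) | 0)) has moves =a=> v21, =a=> v22, =b=> v22
  v19 = 0 | 0 | (0 | 0 | ((0 + 0) | b.0)) has moves =b=> v23
  v20 = 0 | b.0 | (0 | 0 | ((0 + 0) | 0)) has moves =b=> v23
  v21 = (a.0 + b.0) | 0 | (0 | 0 | ((0 + 0) | 0)) has moves =a=> v23, =b=> v23
  v22 = 0 | 0 | (a.(0 | 0) | ((0 + 0) | 0)) has moves =a=> v23
  v23 = 0 | 0 | (0 | 0 | ((0 + 0) | 0)) has moves stopped
Trace ⟨aaba⟩ through P, begin at {u0}:
  after a @ step 1: {u1, u2}
  after a @ step 2: {u5}
  after b @ step 3: {u12, u13}
  after a @ step 4: {u19}
  ✓ P
Trace ⟨aaba⟩ through Q, begin at {v0}:
  after a @ step 1: {v1, v2}
  after a @ step 2: {v5}
  after b @ step 3: {v12, v13}
  after a @ step 4: no successor for Q

traces(P) ≠ traces(Q) — witness ⟨aaba⟩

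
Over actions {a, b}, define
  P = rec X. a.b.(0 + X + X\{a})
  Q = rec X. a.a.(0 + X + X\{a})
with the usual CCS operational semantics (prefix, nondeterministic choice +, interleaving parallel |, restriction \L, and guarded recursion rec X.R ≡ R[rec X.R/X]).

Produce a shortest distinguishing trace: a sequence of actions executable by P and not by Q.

ab

P's transition system — 3 states:
  p0 = rec X. a.b.(0 + X + X\{a}) → -a-> p1
  p1 = b.(0 + (rec X. a.b.(0 + X + X\{a})) + (rec X. a.b.(0 + X + X\{a}))\{a}) → -b-> p2
  p2 = 0 + (rec X. a.b.(0 + X + X\{a})) + (rec X. a.b.(0 + X + X\{a}))\{a} → -a-> p1
Q's transition system — 3 states:
  q0 = rec X. a.a.(0 + X + X\{a}) → -a-> q1
  q1 = a.(0 + (rec X. a.a.(0 + X + X\{a})) + (rec X. a.a.(0 + X + X\{a}))\{a}) → -a-> q2
  q2 = 0 + (rec X. a.a.(0 + X + X\{a})) + (rec X. a.a.(0 + X + X\{a}))\{a} → -a-> q1
Executing ab from P (initial set {p0}):
  after a @ step 1: {p1}
  after b @ step 2: {p2}
  P completes σ.
Executing ab from Q (initial set {q0}):
  after a @ step 1: {q1}
  after b @ step 2: ∅  — Q cannot continue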